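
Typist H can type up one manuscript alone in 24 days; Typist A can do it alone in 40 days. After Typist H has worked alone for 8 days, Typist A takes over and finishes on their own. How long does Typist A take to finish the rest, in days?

In 8 days Typist H does 8/24 = 1/3 of the job, leaving 2/3.
Typist A works at 1/40 per day, so finishing takes 2/3 ÷ 1/40 = 80/3 days.

80/3 days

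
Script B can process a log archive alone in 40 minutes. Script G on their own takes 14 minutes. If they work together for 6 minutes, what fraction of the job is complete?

Combined rate: 1/40 + 1/14 = (7 + 20)/280 = 27/280 per minute.
In 6 minutes they complete 6·27/280 = 81/140 of the job.

81/140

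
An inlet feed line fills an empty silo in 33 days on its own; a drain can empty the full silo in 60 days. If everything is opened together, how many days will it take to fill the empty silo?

Net rate = 1/33 − 1/60 = (20 − 11)/660 = 9/660 = 3/220 per day.
Filling time = 1 ÷ (3/220) = 220/3 days.

220/3 days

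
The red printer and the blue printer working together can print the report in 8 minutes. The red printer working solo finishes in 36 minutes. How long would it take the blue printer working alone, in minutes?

72/7 minutes

Combined rate is 1/8 per minute.
Known contribution: 1/36 per minute.
So the blue printer's rate is 1/8 − 1/36 = 7/72, meaning 72/7 minutes alone.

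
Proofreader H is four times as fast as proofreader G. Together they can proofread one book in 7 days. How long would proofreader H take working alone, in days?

35/4 days

Let proofreader G's rate be r; then proofreader H's rate is 4r, so together (4 + 1)r = 5r = 1/7.
Thus r = 1/35 per day.
Proofreader G alone: 35 days; proofreader H alone: 35/4 days.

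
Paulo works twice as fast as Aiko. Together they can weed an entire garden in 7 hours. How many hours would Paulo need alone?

21/2 hours

Let Aiko's rate be r; then Paulo's rate is 2r, so together (2 + 1)r = 3r = 1/7.
Thus r = 1/21 per hour.
Aiko alone: 21 hours; Paulo alone: 21/2 hours.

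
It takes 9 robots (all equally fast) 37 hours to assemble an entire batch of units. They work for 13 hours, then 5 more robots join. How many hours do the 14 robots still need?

108/7 hours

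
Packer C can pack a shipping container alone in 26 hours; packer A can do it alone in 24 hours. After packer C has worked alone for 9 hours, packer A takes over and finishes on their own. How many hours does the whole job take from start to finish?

321/13 hours

In 9 hours packer C does 9/26 of the job, leaving 17/26.
Packer A works at 1/24 per hour, so finishing takes 17/26 ÷ 1/24 = 204/13 hours.
Total time = 9 + 204/13 = 321/13 hours.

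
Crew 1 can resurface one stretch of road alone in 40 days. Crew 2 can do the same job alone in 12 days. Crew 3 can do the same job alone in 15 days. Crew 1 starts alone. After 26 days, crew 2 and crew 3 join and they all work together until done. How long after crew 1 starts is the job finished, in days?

28 days

In the first 26 days crew 1 alone does 26/40 = 13/20 of the job, leaving 7/20.
Once everyone is working, combined rate: 1/40 + 1/12 + 1/15 = (3 + 10 + 8)/120 = 21/120 = 7/40 per day.
Remaining 7/20 at 7/40 per day takes 2 days.
Total from the start = 26 + 2 = 28 days.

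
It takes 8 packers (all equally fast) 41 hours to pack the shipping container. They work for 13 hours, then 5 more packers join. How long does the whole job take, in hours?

393/13 hours

One packer does 1/328 of the job per hour.
After 13 hours with 8 packers, 13/41 is done (28/41 left).
With 13 packers the rate is 13/328, so the rest takes 28/41 ÷ 13/328 = 224/13 hours.
Total = 13 + 224/13 = 393/13 hours.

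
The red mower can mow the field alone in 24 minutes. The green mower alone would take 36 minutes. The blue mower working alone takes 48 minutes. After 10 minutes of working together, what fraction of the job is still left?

7/72

Combined rate: 1/24 + 1/36 + 1/48 = (6 + 4 + 3)/144 = 13/144 per minute.
In 10 minutes they complete 10·13/144 = 65/72 of the job.
So 7/72 remains.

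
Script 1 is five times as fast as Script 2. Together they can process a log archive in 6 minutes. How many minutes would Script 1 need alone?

36/5 minutes

Let Script 2's rate be r; then Script 1's rate is 5r, so together (5 + 1)r = 6r = 1/6.
Thus r = 1/36 per minute.
Script 2 alone: 36 minutes; Script 1 alone: 36/5 minutes.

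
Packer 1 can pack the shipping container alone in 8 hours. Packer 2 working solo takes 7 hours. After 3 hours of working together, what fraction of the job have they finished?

45/56

Combined rate: 1/8 + 1/7 = (7 + 8)/56 = 15/56 per hour.
In 3 hours they complete 3·15/56 = 45/56 of the job.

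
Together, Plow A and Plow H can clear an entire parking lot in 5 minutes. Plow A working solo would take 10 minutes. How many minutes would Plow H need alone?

10 minutes

Combined rate is 1/5 per minute.
Known contribution: 1/10 per minute.
So Plow H's rate is 1/5 − 1/10 = 1/10, meaning 10 minutes alone.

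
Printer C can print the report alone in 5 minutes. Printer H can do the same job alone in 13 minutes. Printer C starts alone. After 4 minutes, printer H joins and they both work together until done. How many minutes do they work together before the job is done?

In the first 4 minutes printer C alone does 4/5 of the job, leaving 1/5.
Once everyone is working, combined rate: 1/5 + 1/13 = (13 + 5)/65 = 18/65 per minute.
Remaining 1/5 at 18/65 per minute takes 13/18 minutes.

13/18 minutes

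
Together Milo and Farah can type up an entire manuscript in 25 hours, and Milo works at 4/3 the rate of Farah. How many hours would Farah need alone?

175/3 hours

Let Farah's rate be r; then Milo's rate is (4/3)r, so together (4/3 + 1)r = (7/3)r = 1/25.
Thus r = 3/175 per hour.
Farah alone: 175/3 hours; Milo alone: 175/4 hours.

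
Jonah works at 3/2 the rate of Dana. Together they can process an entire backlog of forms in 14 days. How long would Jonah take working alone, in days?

70/3 days

Let Dana's rate be r; then Jonah's rate is (3/2)r, so together (3/2 + 1)r = (5/2)r = 1/14.
Thus r = 1/35 per day.
Dana alone: 35 days; Jonah alone: 70/3 days.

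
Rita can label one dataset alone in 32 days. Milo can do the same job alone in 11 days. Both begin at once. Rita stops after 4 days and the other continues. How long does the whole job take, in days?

In the first 4 days the combined rate is 43/352, so 43/88 of the job is done, leaving 45/88.
After Rita leaves the rate is 1/11 per day; the remaining 45/88 takes 45/8 days.
Total = 4 + 45/8 = 77/8 days.

77/8 days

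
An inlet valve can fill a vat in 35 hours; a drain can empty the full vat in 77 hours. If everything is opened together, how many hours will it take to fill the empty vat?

385/6 hours

Net rate = 1/35 − 1/77 = (11 − 5)/385 = 6/385 per hour.
Filling time = 1 ÷ (6/385) = 385/6 hours.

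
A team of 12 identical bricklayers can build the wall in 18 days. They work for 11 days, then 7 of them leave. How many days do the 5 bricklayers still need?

84/5 days

One bricklayer does 1/216 of the job per day.
After 11 days with 12 bricklayers, 11/18 is done (7/18 left).
With 5 bricklayers the rate is 5/216, so the rest takes 7/18 ÷ 5/216 = 84/5 days.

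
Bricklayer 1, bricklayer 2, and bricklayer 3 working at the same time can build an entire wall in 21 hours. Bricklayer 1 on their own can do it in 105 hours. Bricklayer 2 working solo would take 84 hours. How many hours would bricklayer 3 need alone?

Combined rate is 1/21 per hour.
Known contribution: 1/105 + 1/84 = (4 + 5)/420 = 9/420 = 3/140 per hour.
So bricklayer 3's rate is 1/21 − 3/140 = 11/420, meaning 420/11 hours alone.

420/11 hours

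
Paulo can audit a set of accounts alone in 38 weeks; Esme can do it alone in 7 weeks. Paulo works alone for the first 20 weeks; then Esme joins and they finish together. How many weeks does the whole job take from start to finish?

114/5 weeks

In 20 weeks Paulo does 20/38 = 10/19 of the job, leaving 9/19.
Paulo and Esme together work at 45/266 per week, so finishing takes 9/19 ÷ 45/266 = 14/5 weeks.
Total time = 20 + 14/5 = 114/5 weeks.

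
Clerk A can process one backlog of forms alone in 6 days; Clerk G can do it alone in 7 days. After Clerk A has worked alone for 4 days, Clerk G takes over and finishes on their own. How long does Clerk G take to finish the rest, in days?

7/3 days

In 4 days Clerk A does 4/6 = 2/3 of the job, leaving 1/3.
Clerk G works at 1/7 per day, so finishing takes 1/3 ÷ 1/7 = 7/3 days.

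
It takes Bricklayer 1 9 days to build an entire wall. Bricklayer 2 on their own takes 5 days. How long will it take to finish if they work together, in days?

With two workers the combined time is the product over the sum: 9·5/(9+5) = 45/14 days.

45/14 days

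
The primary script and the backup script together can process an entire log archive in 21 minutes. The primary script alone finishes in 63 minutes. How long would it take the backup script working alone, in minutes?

63/2 minutes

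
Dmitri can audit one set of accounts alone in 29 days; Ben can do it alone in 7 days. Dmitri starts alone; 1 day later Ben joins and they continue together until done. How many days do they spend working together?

In 1 day Dmitri does 1/29 of the job, leaving 28/29.
Dmitri and Ben together work at 36/203 per day, so finishing takes 28/29 ÷ 36/203 = 49/9 days.

49/9 days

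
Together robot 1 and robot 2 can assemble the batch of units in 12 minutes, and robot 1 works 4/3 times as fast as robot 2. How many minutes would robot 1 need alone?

Let robot 2's rate be r; then robot 1's rate is (4/3)r, so together (4/3 + 1)r = (7/3)r = 1/12.
Thus r = 1/28 per minute.
Robot 2 alone: 28 minutes; robot 1 alone: 21 minutes.

21 minutes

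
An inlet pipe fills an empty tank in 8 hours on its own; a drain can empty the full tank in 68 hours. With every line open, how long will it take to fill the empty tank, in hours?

Net rate = 1/8 − 1/68 = (17 − 2)/136 = 15/136 per hour.
Filling time = 1 ÷ (15/136) = 136/15 hours.

136/15 hours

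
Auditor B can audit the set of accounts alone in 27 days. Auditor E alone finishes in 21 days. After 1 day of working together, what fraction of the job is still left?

173/189

Combined rate: 1/27 + 1/21 = (7 + 9)/189 = 16/189 per day.
In 1 day they complete 1·16/189 = 16/189 of the job.
So 173/189 remains.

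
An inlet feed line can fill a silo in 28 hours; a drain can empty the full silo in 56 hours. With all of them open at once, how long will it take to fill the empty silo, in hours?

56 hours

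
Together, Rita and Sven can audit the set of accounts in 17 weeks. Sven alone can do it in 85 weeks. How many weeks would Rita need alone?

85/4 weeks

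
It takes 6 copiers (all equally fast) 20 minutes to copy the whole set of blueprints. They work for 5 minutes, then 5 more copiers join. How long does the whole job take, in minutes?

One copier does 1/120 of the job per minute.
After 5 minutes with 6 copiers, 1/4 is done (3/4 left).
With 11 copiers the rate is 11/120, so the rest takes 3/4 ÷ 11/120 = 90/11 minutes.
Total = 5 + 90/11 = 145/11 minutes.

145/11 minutes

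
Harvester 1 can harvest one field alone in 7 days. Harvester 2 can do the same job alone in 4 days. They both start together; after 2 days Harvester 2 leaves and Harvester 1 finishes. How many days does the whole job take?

In the first 2 days the combined rate is 11/28, so 11/14 of the job is done, leaving 3/14.
After Harvester 2 leaves the rate is 1/7 per day; the remaining 3/14 takes 3/2 days.
Total = 2 + 3/2 = 7/2 days.

7/2 days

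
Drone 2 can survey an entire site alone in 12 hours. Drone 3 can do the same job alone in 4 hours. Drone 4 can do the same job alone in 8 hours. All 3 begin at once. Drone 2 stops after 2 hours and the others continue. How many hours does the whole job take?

20/9 hours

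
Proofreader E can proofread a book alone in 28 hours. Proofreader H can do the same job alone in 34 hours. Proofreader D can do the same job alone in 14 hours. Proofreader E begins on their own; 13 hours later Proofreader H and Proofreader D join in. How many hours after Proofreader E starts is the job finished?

220/13 hours

In the first 13 hours Proofreader E alone does 13/28 of the job, leaving 15/28.
Once everyone is working, combined rate: 1/28 + 1/34 + 1/14 = (17 + 14 + 34)/476 = 65/476 per hour.
Remaining 15/28 at 65/476 per hour takes 51/13 hours.
Total from the start = 13 + 51/13 = 220/13 hours.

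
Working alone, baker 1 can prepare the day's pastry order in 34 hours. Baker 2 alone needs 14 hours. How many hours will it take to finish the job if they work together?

With two workers the combined time is the product over the sum: 34·14/(34+14) = 476/48 = 119/12 hours.

119/12 hours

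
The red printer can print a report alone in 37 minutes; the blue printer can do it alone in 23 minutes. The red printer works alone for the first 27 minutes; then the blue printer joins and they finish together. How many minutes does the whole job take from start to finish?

185/6 minutes

In 27 minutes the red printer does 27/37 of the job, leaving 10/37.
The red printer and the blue printer together work at 60/851 per minute, so finishing takes 10/37 ÷ 60/851 = 23/6 minutes.
Total time = 27 + 23/6 = 185/6 minutes.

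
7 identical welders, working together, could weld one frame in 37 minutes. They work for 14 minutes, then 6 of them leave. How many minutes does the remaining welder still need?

161 minutes

One welder does 1/259 of the job per minute.
After 14 minutes with 7 welders, 14/37 is done (23/37 left).
With 1 welder the rate is 1/259, so the rest takes 23/37 ÷ 1/259 = 161 minutes.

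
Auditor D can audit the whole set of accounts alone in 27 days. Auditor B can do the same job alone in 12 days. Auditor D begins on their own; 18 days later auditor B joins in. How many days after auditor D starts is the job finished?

270/13 days

In the first 18 days auditor D alone does 18/27 = 2/3 of the job, leaving 1/3.
Once everyone is working, combined rate: 1/27 + 1/12 = (4 + 9)/108 = 13/108 per day.
Remaining 1/3 at 13/108 per day takes 36/13 days.
Total from the start = 18 + 36/13 = 270/13 days.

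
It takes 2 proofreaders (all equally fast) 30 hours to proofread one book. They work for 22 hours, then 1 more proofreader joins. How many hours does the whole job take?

One proofreader does 1/60 of the job per hour.
After 22 hours with 2 proofreaders, 11/15 is done (4/15 left).
With 3 proofreaders the rate is 3/60 = 1/20, so the rest takes 4/15 ÷ 1/20 = 16/3 hours.
Total = 22 + 16/3 = 82/3 hours.

82/3 hours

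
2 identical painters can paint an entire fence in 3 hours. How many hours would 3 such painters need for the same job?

2 hours

Total work is 2·3 = 6 painter-hours.
With 3 painters: 6/3 = 2 hours.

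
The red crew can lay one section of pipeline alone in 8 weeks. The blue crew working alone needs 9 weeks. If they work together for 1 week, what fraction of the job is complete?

17/72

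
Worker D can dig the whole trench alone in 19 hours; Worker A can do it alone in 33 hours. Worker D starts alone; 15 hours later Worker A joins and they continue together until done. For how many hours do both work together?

In 15 hours Worker D does 15/19 of the job, leaving 4/19.
Worker D and Worker A together work at 52/627 per hour, so finishing takes 4/19 ÷ 52/627 = 33/13 hours.

33/13 hours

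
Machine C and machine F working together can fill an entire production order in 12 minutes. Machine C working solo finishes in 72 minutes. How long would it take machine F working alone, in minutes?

72/5 minutes

Combined rate is 1/12 per minute.
Known contribution: 1/72 per minute.
So machine F's rate is 1/12 − 1/72 = 5/72, meaning 72/5 minutes alone.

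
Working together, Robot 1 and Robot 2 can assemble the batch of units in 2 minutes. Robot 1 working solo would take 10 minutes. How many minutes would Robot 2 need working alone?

Combined rate is 1/2 per minute.
Known contribution: 1/10 per minute.
So Robot 2's rate is 1/2 − 1/10 = 2/5, meaning 5/2 minutes alone.

5/2 minutes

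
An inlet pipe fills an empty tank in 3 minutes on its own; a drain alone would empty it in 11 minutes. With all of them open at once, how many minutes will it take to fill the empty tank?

Net rate = 1/3 − 1/11 = (11 − 3)/33 = 8/33 per minute.
Filling time = 1 ÷ (8/33) = 33/8 minutes.

33/8 minutes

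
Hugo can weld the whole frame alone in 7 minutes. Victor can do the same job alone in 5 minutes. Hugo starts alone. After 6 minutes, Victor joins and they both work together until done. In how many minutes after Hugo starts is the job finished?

In the first 6 minutes Hugo alone does 6/7 of the job, leaving 1/7.
Once everyone is working, combined rate: 1/7 + 1/5 = (5 + 7)/35 = 12/35 per minute.
Remaining 1/7 at 12/35 per minute takes 5/12 minutes.
Total from the start = 6 + 5/12 = 77/12 minutes.

77/12 minutes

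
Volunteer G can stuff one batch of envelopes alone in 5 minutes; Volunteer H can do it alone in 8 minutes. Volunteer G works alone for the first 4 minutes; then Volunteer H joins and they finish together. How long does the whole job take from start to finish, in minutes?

In 4 minutes Volunteer G does 4/5 of the job, leaving 1/5.
Volunteer G and Volunteer H together work at 13/40 per minute, so finishing takes 1/5 ÷ 13/40 = 8/13 minutes.
Total time = 4 + 8/13 = 60/13 minutes.

60/13 minutes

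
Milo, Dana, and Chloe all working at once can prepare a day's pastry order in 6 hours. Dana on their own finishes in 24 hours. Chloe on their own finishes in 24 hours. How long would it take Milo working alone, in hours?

12 hours

Combined rate is 1/6 per hour.
Known contribution: 1/24 + 1/24 = (1 + 1)/24 = 2/24 = 1/12 per hour.
So Milo's rate is 1/6 − 1/12 = 1/12, meaning 12 hours alone.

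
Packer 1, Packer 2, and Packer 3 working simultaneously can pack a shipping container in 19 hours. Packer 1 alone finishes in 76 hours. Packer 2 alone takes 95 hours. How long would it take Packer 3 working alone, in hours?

Combined rate is 1/19 per hour.
Known contribution: 1/76 + 1/95 = (5 + 4)/380 = 9/380 per hour.
So Packer 3's rate is 1/19 − 9/380 = 11/380, meaning 380/11 hours alone.

380/11 hours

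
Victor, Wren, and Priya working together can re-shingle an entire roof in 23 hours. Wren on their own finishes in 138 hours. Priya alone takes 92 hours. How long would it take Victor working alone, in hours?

Combined rate is 1/23 per hour.
Known contribution: 1/138 + 1/92 = (2 + 3)/276 = 5/276 per hour.
So Victor's rate is 1/23 − 5/276 = 7/276, meaning 276/7 hours alone.

276/7 hours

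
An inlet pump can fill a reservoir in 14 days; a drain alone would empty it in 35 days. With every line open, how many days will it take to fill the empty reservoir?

70/3 days

Net rate = 1/14 − 1/35 = (5 − 2)/70 = 3/70 per day.
Filling time = 1 ÷ (3/70) = 70/3 days.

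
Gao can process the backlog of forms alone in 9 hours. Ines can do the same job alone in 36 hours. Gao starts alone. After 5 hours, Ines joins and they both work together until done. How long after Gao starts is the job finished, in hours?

In the first 5 hours Gao alone does 5/9 of the job, leaving 4/9.
Once everyone is working, combined rate: 1/9 + 1/36 = (4 + 1)/36 = 5/36 per hour.
Remaining 4/9 at 5/36 per hour takes 16/5 hours.
Total from the start = 5 + 16/5 = 41/5 hours.

41/5 hours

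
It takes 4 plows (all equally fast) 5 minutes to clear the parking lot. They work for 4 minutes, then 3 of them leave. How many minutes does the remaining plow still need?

4 minutes

One plow does 1/20 of the job per minute.
After 4 minutes with 4 plows, 4/5 is done (1/5 left).
With 1 plow the rate is 1/20, so the rest takes 1/5 ÷ 1/20 = 4 minutes.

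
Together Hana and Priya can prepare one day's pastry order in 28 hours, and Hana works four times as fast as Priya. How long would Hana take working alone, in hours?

35 hours

Let Priya's rate be r; then Hana's rate is 4r, so together (4 + 1)r = 5r = 1/28.
Thus r = 1/140 per hour.
Priya alone: 140 hours; Hana alone: 35 hours.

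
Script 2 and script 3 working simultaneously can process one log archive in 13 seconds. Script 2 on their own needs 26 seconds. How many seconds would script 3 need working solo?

26 seconds

Combined rate is 1/13 per second.
Known contribution: 1/26 per second.
So script 3's rate is 1/13 − 1/26 = 1/26, meaning 26 seconds alone.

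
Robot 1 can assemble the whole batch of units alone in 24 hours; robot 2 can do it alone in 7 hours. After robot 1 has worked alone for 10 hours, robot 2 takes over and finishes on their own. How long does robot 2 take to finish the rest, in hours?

In 10 hours robot 1 does 10/24 = 5/12 of the job, leaving 7/12.
Robot 2 works at 1/7 per hour, so finishing takes 7/12 ÷ 1/7 = 49/12 hours.

49/12 hours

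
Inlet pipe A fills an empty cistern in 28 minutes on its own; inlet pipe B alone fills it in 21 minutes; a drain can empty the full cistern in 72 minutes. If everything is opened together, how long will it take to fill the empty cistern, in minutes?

72/5 minutes

Net rate = 1/28 + 1/21 − 1/72 = (18 + 24 − 7)/504 = 35/504 = 5/72 per minute.
Filling time = 1 ÷ (5/72) = 72/5 minutes.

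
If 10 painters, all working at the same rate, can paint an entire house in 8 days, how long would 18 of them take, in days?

Total work is 10·8 = 80 painter-days.
With 18 painters: 80/18 = 40/9 days.

40/9 days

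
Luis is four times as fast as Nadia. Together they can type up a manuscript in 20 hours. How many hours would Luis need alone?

Let Nadia's rate be r; then Luis's rate is 4r, so together (4 + 1)r = 5r = 1/20.
Thus r = 1/100 per hour.
Nadia alone: 100 hours; Luis alone: 25 hours.

25 hours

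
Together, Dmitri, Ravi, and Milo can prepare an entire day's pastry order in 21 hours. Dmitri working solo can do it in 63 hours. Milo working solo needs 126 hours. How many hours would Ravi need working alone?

42 hours

Combined rate is 1/21 per hour.
Known contribution: 1/63 + 1/126 = (2 + 1)/126 = 3/126 = 1/42 per hour.
So Ravi's rate is 1/21 − 1/42 = 1/42, meaning 42 hours alone.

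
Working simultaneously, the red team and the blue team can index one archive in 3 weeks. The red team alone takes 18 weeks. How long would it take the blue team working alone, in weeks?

18/5 weeks

Combined rate is 1/3 per week.
Known contribution: 1/18 per week.
So the blue team's rate is 1/3 − 1/18 = 5/18, meaning 18/5 weeks alone.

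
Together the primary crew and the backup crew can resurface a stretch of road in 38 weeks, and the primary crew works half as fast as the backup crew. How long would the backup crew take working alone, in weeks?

Let the backup crew's rate be r; then the primary crew's rate is (1/2)r, so together (1/2 + 1)r = (3/2)r = 1/38.
Thus r = 1/57 per week.
The backup crew alone: 57 weeks; the primary crew alone: 114 weeks.

57 weeks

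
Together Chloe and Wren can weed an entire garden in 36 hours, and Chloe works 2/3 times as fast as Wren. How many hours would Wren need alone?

60 hours

Let Wren's rate be r; then Chloe's rate is (2/3)r, so together (2/3 + 1)r = (5/3)r = 1/36.
Thus r = 1/60 per hour.
Wren alone: 60 hours; Chloe alone: 90 hours.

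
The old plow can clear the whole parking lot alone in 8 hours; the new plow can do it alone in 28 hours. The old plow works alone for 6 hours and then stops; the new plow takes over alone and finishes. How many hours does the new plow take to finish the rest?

In 6 hours the old plow does 6/8 = 3/4 of the job, leaving 1/4.
The new plow works at 1/28 per hour, so finishing takes 1/4 ÷ 1/28 = 7 hours.

7 hours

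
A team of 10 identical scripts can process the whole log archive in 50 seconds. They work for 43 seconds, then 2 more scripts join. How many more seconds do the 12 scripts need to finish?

35/6 seconds

One script does 1/500 of the job per second.
After 43 seconds with 10 scripts, 43/50 is done (7/50 left).
With 12 scripts the rate is 12/500 = 3/125, so the rest takes 7/50 ÷ 3/125 = 35/6 seconds.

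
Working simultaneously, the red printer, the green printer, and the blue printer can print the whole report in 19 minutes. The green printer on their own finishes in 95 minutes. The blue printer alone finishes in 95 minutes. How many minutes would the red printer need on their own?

95/3 minutes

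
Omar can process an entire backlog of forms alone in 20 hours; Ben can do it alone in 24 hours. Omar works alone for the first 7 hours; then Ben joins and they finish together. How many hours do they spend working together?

78/11 hours

In 7 hours Omar does 7/20 of the job, leaving 13/20.
Omar and Ben together work at 11/120 per hour, so finishing takes 13/20 ÷ 11/120 = 78/11 hours.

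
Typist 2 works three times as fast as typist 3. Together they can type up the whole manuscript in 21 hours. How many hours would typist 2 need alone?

28 hours

Let typist 3's rate be r; then typist 2's rate is 3r, so together (3 + 1)r = 4r = 1/21.
Thus r = 1/84 per hour.
Typist 3 alone: 84 hours; typist 2 alone: 28 hours.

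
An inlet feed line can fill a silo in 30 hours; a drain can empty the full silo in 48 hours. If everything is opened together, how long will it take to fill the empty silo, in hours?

Net rate = 1/30 − 1/48 = (8 − 5)/240 = 3/240 = 1/80 per hour.
Filling time = 1 ÷ (1/80) = 80 hours.

80 hours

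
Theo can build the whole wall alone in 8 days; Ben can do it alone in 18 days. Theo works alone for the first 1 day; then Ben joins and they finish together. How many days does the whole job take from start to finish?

In 1 day Theo does 1/8 of the job, leaving 7/8.
Theo and Ben together work at 13/72 per day, so finishing takes 7/8 ÷ 13/72 = 63/13 days.
Total time = 1 + 63/13 = 76/13 days.

76/13 days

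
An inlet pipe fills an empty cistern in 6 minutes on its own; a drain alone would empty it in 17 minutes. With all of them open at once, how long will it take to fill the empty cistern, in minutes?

Net rate = 1/6 − 1/17 = (17 − 6)/102 = 11/102 per minute.
Filling time = 1 ÷ (11/102) = 102/11 minutes.

102/11 minutes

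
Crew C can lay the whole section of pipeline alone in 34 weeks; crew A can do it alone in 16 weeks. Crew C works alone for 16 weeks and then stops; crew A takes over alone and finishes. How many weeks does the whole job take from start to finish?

416/17 weeks

In 16 weeks crew C does 16/34 = 8/17 of the job, leaving 9/17.
Crew A works at 1/16 per week, so finishing takes 9/17 ÷ 1/16 = 144/17 weeks.
Total time = 16 + 144/17 = 416/17 weeks.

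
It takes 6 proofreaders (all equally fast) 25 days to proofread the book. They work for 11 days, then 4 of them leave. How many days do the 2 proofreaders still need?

One proofreader does 1/150 of the job per day.
After 11 days with 6 proofreaders, 11/25 is done (14/25 left).
With 2 proofreaders the rate is 2/150 = 1/75, so the rest takes 14/25 ÷ 1/75 = 42 days.

42 days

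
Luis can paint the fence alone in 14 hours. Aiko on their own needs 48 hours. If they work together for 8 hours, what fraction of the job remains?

11/42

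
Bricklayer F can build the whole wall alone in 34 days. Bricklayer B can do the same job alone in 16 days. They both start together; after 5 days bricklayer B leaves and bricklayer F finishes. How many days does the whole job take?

In the first 5 days the combined rate is 25/272, so 125/272 of the job is done, leaving 147/272.
After bricklayer B leaves the rate is 1/34 per day; the remaining 147/272 takes 147/8 days.
Total = 5 + 147/8 = 187/8 days.

187/8 days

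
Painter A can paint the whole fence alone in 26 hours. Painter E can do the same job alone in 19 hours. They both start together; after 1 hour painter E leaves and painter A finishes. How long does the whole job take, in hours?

In the first 1 hour the combined rate is 45/494, so 45/494 of the job is done, leaving 449/494.
After painter E leaves the rate is 1/26 per hour; the remaining 449/494 takes 449/19 hours.
Total = 1 + 449/19 = 468/19 hours.

468/19 hours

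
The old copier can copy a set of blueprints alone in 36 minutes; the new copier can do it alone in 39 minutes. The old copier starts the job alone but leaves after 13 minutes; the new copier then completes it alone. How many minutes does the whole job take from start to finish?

In 13 minutes the old copier does 13/36 of the job, leaving 23/36.
The new copier works at 1/39 per minute, so finishing takes 23/36 ÷ 1/39 = 299/12 minutes.
Total time = 13 + 299/12 = 455/12 minutes.

455/12 minutes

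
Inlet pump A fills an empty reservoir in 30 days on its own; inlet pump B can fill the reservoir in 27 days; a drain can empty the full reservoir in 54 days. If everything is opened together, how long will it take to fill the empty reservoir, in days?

135/7 days

Net rate = 1/30 + 1/27 − 1/54 = (9 + 10 − 5)/270 = 14/270 = 7/135 per day.
Filling time = 1 ÷ (7/135) = 135/7 days.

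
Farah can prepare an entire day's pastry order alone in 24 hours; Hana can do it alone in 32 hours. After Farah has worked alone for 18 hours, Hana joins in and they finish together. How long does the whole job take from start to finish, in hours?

In 18 hours Farah does 18/24 = 3/4 of the job, leaving 1/4.
Farah and Hana together work at 7/96 per hour, so finishing takes 1/4 ÷ 7/96 = 24/7 hours.
Total time = 18 + 24/7 = 150/7 hours.

150/7 hours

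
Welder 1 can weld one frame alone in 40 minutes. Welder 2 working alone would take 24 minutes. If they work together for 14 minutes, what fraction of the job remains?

Combined rate: 1/40 + 1/24 = (3 + 5)/120 = 8/120 = 1/15 per minute.
In 14 minutes they complete 14·1/15 = 14/15 of the job.
So 1/15 remains.

1/15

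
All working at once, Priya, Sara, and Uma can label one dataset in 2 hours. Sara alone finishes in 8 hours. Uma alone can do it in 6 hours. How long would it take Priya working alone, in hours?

Combined rate is 1/2 per hour.
Known contribution: 1/8 + 1/6 = (3 + 4)/24 = 7/24 per hour.
So Priya's rate is 1/2 − 7/24 = 5/24, meaning 24/5 hours alone.

24/5 hours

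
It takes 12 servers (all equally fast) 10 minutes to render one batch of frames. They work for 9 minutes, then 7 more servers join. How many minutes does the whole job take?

183/19 minutes

One server does 1/120 of the job per minute.
After 9 minutes with 12 servers, 9/10 is done (1/10 left).
With 19 servers the rate is 19/120, so the rest takes 1/10 ÷ 19/120 = 12/19 minutes.
Total = 9 + 12/19 = 183/19 minutes.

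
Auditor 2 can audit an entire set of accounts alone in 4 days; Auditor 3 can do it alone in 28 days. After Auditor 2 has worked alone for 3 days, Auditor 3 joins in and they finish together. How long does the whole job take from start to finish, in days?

In 3 days Auditor 2 does 3/4 of the job, leaving 1/4.
Auditor 2 and Auditor 3 together work at 2/7 per day, so finishing takes 1/4 ÷ 2/7 = 7/8 days.
Total time = 3 + 7/8 = 31/8 days.

31/8 days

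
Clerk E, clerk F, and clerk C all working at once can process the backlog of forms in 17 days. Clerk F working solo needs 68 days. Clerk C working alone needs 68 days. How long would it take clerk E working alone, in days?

34 days

Combined rate is 1/17 per day.
Known contribution: 1/68 + 1/68 = (1 + 1)/68 = 2/68 = 1/34 per day.
So clerk E's rate is 1/17 − 1/34 = 1/34, meaning 34 days alone.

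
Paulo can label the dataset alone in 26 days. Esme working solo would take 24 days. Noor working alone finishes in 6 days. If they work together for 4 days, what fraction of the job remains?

Combined rate: 1/26 + 1/24 + 1/6 = (12 + 13 + 52)/312 = 77/312 per day.
In 4 days they complete 4·77/312 = 77/78 of the job.
So 1/78 remains.

1/78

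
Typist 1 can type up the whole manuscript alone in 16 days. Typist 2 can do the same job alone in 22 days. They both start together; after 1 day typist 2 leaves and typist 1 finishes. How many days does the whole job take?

In the first 1 day the combined rate is 19/176, so 19/176 of the job is done, leaving 157/176.
After typist 2 leaves the rate is 1/16 per day; the remaining 157/176 takes 157/11 days.
Total = 1 + 157/11 = 168/11 days.

168/11 days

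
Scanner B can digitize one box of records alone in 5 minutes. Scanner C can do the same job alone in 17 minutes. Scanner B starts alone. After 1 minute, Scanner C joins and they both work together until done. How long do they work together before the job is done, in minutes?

34/11 minutes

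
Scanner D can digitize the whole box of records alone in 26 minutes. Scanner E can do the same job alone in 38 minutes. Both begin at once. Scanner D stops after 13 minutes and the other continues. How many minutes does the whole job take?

19 minutes

In the first 13 minutes the combined rate is 16/247, so 16/19 of the job is done, leaving 3/19.
After scanner D leaves the rate is 1/38 per minute; the remaining 3/19 takes 6 minutes.
Total = 13 + 6 = 19 minutes.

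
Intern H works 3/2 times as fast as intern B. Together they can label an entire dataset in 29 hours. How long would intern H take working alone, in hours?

Let intern B's rate be r; then intern H's rate is (3/2)r, so together (3/2 + 1)r = (5/2)r = 1/29.
Thus r = 2/145 per hour.
Intern B alone: 145/2 hours; intern H alone: 145/3 hours.

145/3 hours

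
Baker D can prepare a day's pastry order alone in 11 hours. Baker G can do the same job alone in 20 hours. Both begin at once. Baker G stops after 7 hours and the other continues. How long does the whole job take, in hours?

In the first 7 hours the combined rate is 31/220, so 217/220 of the job is done, leaving 3/220.
After baker G leaves the rate is 1/11 per hour; the remaining 3/220 takes 3/20 hours.
Total = 7 + 3/20 = 143/20 hours.

143/20 hours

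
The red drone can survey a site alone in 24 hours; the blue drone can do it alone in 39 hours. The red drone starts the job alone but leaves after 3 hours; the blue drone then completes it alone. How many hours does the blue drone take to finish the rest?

273/8 hours

In 3 hours the red drone does 3/24 = 1/8 of the job, leaving 7/8.
The blue drone works at 1/39 per hour, so finishing takes 7/8 ÷ 1/39 = 273/8 hours.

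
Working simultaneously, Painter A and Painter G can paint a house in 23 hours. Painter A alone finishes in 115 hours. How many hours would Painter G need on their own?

Combined rate is 1/23 per hour.
Known contribution: 1/115 per hour.
So Painter G's rate is 1/23 − 1/115 = 4/115, meaning 115/4 hours alone.

115/4 hours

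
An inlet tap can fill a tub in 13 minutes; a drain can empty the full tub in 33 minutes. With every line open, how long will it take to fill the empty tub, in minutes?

429/20 minutes

Net rate = 1/13 − 1/33 = (33 − 13)/429 = 20/429 per minute.
Filling time = 1 ÷ (20/429) = 429/20 minutes.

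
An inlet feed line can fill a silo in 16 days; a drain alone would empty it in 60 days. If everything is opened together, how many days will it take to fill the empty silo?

Net rate = 1/16 − 1/60 = (15 − 4)/240 = 11/240 per day.
Filling time = 1 ÷ (11/240) = 240/11 days.

240/11 days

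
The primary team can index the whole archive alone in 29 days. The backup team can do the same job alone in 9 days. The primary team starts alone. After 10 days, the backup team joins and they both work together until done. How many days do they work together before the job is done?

9/2 days

In the first 10 days the primary team alone does 10/29 of the job, leaving 19/29.
Once everyone is working, combined rate: 1/29 + 1/9 = (9 + 29)/261 = 38/261 per day.
Remaining 19/29 at 38/261 per day takes 9/2 days.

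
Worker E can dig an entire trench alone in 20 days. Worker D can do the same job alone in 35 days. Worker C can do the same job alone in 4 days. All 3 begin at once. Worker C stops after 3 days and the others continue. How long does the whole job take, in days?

In the first 3 days the combined rate is 23/70, so 69/70 of the job is done, leaving 1/70.
After worker C leaves the rate is 11/140 per day; the remaining 1/70 takes 2/11 days.
Total = 3 + 2/11 = 35/11 days.

35/11 days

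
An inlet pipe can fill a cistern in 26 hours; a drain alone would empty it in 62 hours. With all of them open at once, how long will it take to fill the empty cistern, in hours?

403/9 hours

Net rate = 1/26 − 1/62 = (31 − 13)/806 = 18/806 = 9/403 per hour.
Filling time = 1 ÷ (9/403) = 403/9 hours.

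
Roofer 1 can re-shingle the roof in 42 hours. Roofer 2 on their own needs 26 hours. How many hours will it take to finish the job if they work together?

273/17 hours

With two workers the combined time is the product over the sum: 42·26/(42+26) = 1092/68 = 273/17 hours.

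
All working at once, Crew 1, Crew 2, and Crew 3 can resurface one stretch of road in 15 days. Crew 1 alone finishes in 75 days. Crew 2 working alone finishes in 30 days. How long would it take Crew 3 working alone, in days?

Combined rate is 1/15 per day.
Known contribution: 1/75 + 1/30 = (2 + 5)/150 = 7/150 per day.
So Crew 3's rate is 1/15 − 7/150 = 1/50, meaning 50 days alone.

50 days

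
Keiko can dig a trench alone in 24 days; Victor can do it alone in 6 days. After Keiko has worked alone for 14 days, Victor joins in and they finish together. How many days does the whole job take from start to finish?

16 days

In 14 days Keiko does 14/24 = 7/12 of the job, leaving 5/12.
Keiko and Victor together work at 5/24 per day, so finishing takes 5/12 ÷ 5/24 = 2 days.
Total time = 14 + 2 = 16 days.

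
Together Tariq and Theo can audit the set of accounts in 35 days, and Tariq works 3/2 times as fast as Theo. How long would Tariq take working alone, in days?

Let Theo's rate be r; then Tariq's rate is (3/2)r, so together (3/2 + 1)r = (5/2)r = 1/35.
Thus r = 2/175 per day.
Theo alone: 175/2 days; Tariq alone: 175/3 days.

175/3 days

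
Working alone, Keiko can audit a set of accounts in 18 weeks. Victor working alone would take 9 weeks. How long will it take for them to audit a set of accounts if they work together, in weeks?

6 weeks

With two workers the combined time is the product over the sum: 18·9/(18+9) = 162/27 = 6 weeks.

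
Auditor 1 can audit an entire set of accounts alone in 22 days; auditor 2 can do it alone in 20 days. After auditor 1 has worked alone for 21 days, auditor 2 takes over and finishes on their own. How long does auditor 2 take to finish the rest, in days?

10/11 days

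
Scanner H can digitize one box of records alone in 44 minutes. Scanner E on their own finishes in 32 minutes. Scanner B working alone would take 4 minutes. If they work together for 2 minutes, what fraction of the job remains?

69/176

Combined rate: 1/44 + 1/32 + 1/4 = (8 + 11 + 88)/352 = 107/352 per minute.
In 2 minutes they complete 2·107/352 = 107/176 of the job.
So 69/176 remains.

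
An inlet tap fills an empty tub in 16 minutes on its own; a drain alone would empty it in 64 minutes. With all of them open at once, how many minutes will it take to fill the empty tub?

Net rate = 1/16 − 1/64 = (4 − 1)/64 = 3/64 per minute.
Filling time = 1 ÷ (3/64) = 64/3 minutes.

64/3 minutes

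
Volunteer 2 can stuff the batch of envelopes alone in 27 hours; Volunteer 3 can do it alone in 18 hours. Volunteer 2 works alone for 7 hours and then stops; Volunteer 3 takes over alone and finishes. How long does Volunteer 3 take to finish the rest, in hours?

In 7 hours Volunteer 2 does 7/27 of the job, leaving 20/27.
Volunteer 3 works at 1/18 per hour, so finishing takes 20/27 ÷ 1/18 = 40/3 hours.

40/3 hours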